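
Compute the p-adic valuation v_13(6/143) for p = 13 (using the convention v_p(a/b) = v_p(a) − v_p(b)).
v_13(6/143) = -1

Factor powers of 13 from the numerator and denominator of the reduced fraction: 6 = 13^0 · 6 and 143 = 13^1 · 11. Apply v_p(a/b) = v_p(a) − v_p(b): v_13(6/143) = 0 − 1 = -1.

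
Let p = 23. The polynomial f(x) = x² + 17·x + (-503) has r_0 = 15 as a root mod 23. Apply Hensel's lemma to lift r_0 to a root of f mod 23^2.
r_1 = 38 (mod 529)

Hensel: r_{i+1} = r_i − f(r_i)·(f′(r_i))^{-1} mod 23^{i+2}, f′(x) = 2x + 17. Iterate:
  r_0 = 15 (mod 23)
  r_1 = 38 (mod 529)
Final: r = 38 satisfies f(r) ≡ 0 mod 23^2.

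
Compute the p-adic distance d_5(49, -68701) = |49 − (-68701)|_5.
d_5(49, -68701) = 1/3125

Step 1 — x − y = 49 − (-68701) = 68750. Step 2 — v_5(68750) = 5 (factor: 68750 = (5^5 · 22); the sign does not affect v_p). Step 3 — |x − y|_5 = 5^{-5} = 1/3125.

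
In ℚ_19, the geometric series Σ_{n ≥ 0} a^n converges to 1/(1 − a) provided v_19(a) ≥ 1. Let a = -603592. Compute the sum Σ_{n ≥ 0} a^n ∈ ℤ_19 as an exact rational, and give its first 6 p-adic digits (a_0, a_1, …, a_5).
Σ a^n = 1/(1 − a) = 1/603593;  first 6 digits = (1, 0, 0, 7, 14, 18)

v_19(a) = 3 ≥ 1, so the series converges in ℤ_19 to 1/(1 − a) = 1/(1 − (-603592)) = 1/603593. Expand this rational in ℤ_19: compute digits iteratively via d_i = x_i mod 19, x_{i+1} = (x_i − d_i)/19. The first 6 digits are (1, 0, 0, 7, 14, 18).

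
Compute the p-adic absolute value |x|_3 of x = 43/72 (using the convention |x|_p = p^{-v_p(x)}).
|43/72|_3 = 9

Step 1 — compute v_3(x) by factoring powers of 3 out of the numerator and denominator: v_3(43/72) = -2. Step 2 — apply |x|_p = p^{-v_p(x)} = 3^{2} = 9.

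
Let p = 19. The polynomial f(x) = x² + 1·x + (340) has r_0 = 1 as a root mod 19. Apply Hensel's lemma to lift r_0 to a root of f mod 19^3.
r_2 = 2414 (mod 6859)

Hensel: r_{i+1} = r_i − f(r_i)·(f′(r_i))^{-1} mod 19^{i+2}, f′(x) = 2x + 1. Iterate:
  r_0 = 1 (mod 19)
  r_1 = 248 (mod 361)
  r_2 = 2414 (mod 6859)
Final: r = 2414 satisfies f(r) ≡ 0 mod 19^3.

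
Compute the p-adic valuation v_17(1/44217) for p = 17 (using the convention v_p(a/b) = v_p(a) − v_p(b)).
v_17(1/44217) = -3

Factor powers of 17 from the numerator and denominator of the reduced fraction: 1 = 17^0 · 1 and 44217 = 17^3 · 9. Apply v_p(a/b) = v_p(a) − v_p(b): v_17(1/44217) = 0 − 3 = -3.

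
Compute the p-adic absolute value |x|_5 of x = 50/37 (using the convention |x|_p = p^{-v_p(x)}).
|50/37|_5 = 1/25

Step 1 — compute v_5(x) by factoring powers of 5 out of the numerator and denominator: v_5(50/37) = 2. Step 2 — apply |x|_p = p^{-v_p(x)} = 5^{-2} = 1/25.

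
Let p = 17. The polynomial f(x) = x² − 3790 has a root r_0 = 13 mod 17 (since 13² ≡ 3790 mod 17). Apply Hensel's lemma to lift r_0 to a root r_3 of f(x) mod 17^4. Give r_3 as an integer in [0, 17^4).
r_3 = 69679 (mod 83521)

Hensel's recurrence: r_{i+1} = r_i − f(r_i)·(f′(r_i))^{-1} mod 17^{i+2}, with f′(x) = 2x. Iterate:
  r_0 = 13 (mod 17)
  r_1 = 30 (mod 289)
  r_2 = 897 (mod 4913)
  r_3 = 69679 (mod 83521)
Final: r_3 = 69679, and one checks f(r_3) ≡ 0 mod 17^4.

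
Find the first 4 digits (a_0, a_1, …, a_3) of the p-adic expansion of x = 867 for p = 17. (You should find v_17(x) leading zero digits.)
(a_0, …, a_3) = (0, 0, 3, 0)

v_17(867) = 2, so a_0 = ... = a_1 = 0. Factor out: x = 17^2 · u with u = 3 a unit in ℤ_17. Expand u iteratively via a_{v+i} = u_i mod 17, u_{i+1} = (u_i − a_{v+i})/17:
  u_0 = 3;  a_2 = 3;  u_1 = (u_0 − 3)/17 = 0
  u_1 = 0;  a_3 = 0;  u_2 = (u_1 − 0)/17 = 0
Digits: (0, 0, 3, 0).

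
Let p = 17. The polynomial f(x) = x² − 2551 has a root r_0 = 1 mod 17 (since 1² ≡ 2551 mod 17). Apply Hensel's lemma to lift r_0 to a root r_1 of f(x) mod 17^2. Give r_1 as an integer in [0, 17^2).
r_1 = 120 (mod 289)

Hensel's recurrence: r_{i+1} = r_i − f(r_i)·(f′(r_i))^{-1} mod 17^{i+2}, with f′(x) = 2x. Iterate:
  r_0 = 1 (mod 17)
  r_1 = 120 (mod 289)
Final: r_1 = 120, and one checks f(r_1) ≡ 0 mod 17^2.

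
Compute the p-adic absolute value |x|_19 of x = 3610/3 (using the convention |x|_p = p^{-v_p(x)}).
|3610/3|_19 = 1/361

Step 1 — compute v_19(x) by factoring powers of 19 out of the numerator and denominator: v_19(3610/3) = 2. Step 2 — apply |x|_p = p^{-v_p(x)} = 19^{-2} = 1/361.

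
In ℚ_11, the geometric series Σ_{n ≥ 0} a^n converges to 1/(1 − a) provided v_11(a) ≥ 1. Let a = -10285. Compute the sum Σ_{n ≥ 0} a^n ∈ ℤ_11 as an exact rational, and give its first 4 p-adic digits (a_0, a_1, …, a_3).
Σ a^n = 1/(1 − a) = 1/10286;  first 4 digits = (1, 0, 3, 3)

v_11(a) = 2 ≥ 1, so the series converges in ℤ_11 to 1/(1 − a) = 1/(1 − (-10285)) = 1/10286. Expand this rational in ℤ_11: compute digits iteratively via d_i = x_i mod 11, x_{i+1} = (x_i − d_i)/11. The first 4 digits are (1, 0, 3, 3).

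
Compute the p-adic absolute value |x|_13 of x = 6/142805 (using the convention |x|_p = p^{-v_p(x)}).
|6/142805|_13 = 28561

Step 1 — compute v_13(x) by factoring powers of 13 out of the numerator and denominator: v_13(6/142805) = -4. Step 2 — apply |x|_p = p^{-v_p(x)} = 13^{4} = 28561.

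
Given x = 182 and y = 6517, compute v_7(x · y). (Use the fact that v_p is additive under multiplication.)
v_7(1186094) = 4

v_p(x) = 1 (factor: 182 = 7^1 · 26); v_p(y) = 3 (factor: 6517 = 7^3 · 19). Additivity: v_p(xy) = v_p(x) + v_p(y) = 1 + 3 = 4. (Direct check: xy = 1186094 = 7^4 · (494).)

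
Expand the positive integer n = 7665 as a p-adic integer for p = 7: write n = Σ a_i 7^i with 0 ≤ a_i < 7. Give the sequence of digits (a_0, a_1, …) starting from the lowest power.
(a_0, a_1, …) = (0, 3, 2, 1, 3)

Repeated division by 7 gives the digits low-to-high: 7665 = 3·7^1 + 2·7^2 + 1·7^3 + 3·7^4. Digit sequence: (0, 3, 2, 1, 3).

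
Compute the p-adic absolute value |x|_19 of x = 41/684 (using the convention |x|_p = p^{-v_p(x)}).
|41/684|_19 = 19

Step 1 — compute v_19(x) by factoring powers of 19 out of the numerator and denominator: v_19(41/684) = -1. Step 2 — apply |x|_p = p^{-v_p(x)} = 19^{1} = 19.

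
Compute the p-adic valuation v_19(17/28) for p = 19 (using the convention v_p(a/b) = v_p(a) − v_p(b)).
v_19(17/28) = 0

Factor powers of 19 from the numerator and denominator of the reduced fraction: 17 = 19^0 · 17 and 28 = 19^0 · 28. Apply v_p(a/b) = v_p(a) − v_p(b): v_19(17/28) = 0 − 0 = 0.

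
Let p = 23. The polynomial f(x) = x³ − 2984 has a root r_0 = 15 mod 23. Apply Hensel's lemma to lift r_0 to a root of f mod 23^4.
r_3 = 234776 (mod 279841)

Hensel: r_{i+1} = r_i − f(r_i)/f′(r_i) mod 23^{i+2}, where f′(x) = 3x². Iterate:
  r_0 = 15 (mod 23)
  r_1 = 429 (mod 529)
  r_2 = 3603 (mod 12167)
  r_3 = 234776 (mod 279841)
Final: r = 234776 with f(r) ≡ 0 mod 23^4.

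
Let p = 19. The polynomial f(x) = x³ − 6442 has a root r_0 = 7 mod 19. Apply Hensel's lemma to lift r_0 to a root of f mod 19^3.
r_2 = 3047 (mod 6859)

Hensel: r_{i+1} = r_i − f(r_i)/f′(r_i) mod 19^{i+2}, where f′(x) = 3x². Iterate:
  r_0 = 7 (mod 19)
  r_1 = 159 (mod 361)
  r_2 = 3047 (mod 6859)
Final: r = 3047 with f(r) ≡ 0 mod 19^3.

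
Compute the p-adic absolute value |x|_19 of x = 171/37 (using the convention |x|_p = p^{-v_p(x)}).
|171/37|_19 = 1/19

Step 1 — compute v_19(x) by factoring powers of 19 out of the numerator and denominator: v_19(171/37) = 1. Step 2 — apply |x|_p = p^{-v_p(x)} = 19^{-1} = 1/19.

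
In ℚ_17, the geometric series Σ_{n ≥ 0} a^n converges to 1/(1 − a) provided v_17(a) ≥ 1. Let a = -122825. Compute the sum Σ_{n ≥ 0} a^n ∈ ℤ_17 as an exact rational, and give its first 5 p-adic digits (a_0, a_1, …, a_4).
Σ a^n = 1/(1 − a) = 1/122826;  first 5 digits = (1, 0, 0, 9, 15)

v_17(a) = 3 ≥ 1, so the series converges in ℤ_17 to 1/(1 − a) = 1/(1 − (-122825)) = 1/122826. Expand this rational in ℤ_17: compute digits iteratively via d_i = x_i mod 17, x_{i+1} = (x_i − d_i)/17. The first 5 digits are (1, 0, 0, 9, 15).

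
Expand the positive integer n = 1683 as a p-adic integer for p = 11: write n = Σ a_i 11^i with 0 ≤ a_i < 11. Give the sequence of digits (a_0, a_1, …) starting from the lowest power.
(a_0, a_1, …) = (0, 10, 2, 1)

Repeated division by 11 gives the digits low-to-high: 1683 = 10·11^1 + 2·11^2 + 1·11^3. Digit sequence: (0, 10, 2, 1).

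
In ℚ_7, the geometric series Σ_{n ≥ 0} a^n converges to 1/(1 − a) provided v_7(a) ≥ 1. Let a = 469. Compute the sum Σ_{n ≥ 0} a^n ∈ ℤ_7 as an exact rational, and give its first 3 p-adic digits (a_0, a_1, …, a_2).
Σ a^n = 1/(1 − a) = -1/468;  first 3 digits = (1, 4, 4)

v_7(a) = 1 ≥ 1, so the series converges in ℤ_7 to 1/(1 − a) = 1/(1 − 469) = -1/468. Expand this rational in ℤ_7: compute digits iteratively via d_i = x_i mod 7, x_{i+1} = (x_i − d_i)/7. The first 3 digits are (1, 4, 4).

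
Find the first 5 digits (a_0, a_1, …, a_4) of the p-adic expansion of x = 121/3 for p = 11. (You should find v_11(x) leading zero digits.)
(a_0, …, a_4) = (0, 0, 4, 7, 3)

v_11(121/3) = 2, so a_0 = ... = a_1 = 0. Factor out: x = 11^2 · u with u = 1/3 a unit in ℤ_11. Expand u iteratively via a_{v+i} = u_i mod 11, u_{i+1} = (u_i − a_{v+i})/11:
  u_0 = 1/3;  a_2 = 4;  u_1 = (u_0 − 4)/11 = -1/3
  u_1 = -1/3;  a_3 = 7;  u_2 = (u_1 − 7)/11 = -2/3
  u_2 = -2/3;  a_4 = 3;  u_3 = (u_2 − 3)/11 = -1/3
Digits: (0, 0, 4, 7, 3).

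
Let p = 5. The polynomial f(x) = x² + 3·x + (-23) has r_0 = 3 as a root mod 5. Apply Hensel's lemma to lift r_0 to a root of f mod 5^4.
r_3 = 598 (mod 625)

Hensel: r_{i+1} = r_i − f(r_i)·(f′(r_i))^{-1} mod 5^{i+2}, f′(x) = 2x + 3. Iterate:
  r_0 = 3 (mod 5)
  r_1 = 23 (mod 25)
  r_2 = 98 (mod 125)
  r_3 = 598 (mod 625)
Final: r = 598 satisfies f(r) ≡ 0 mod 5^4.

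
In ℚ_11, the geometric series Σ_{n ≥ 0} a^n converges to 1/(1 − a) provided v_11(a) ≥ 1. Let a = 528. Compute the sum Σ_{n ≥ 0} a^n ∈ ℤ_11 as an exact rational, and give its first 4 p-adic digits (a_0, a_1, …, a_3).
Σ a^n = 1/(1 − a) = -1/527;  first 4 digits = (1, 4, 9, 9)

v_11(a) = 1 ≥ 1, so the series converges in ℤ_11 to 1/(1 − a) = 1/(1 − 528) = -1/527. Expand this rational in ℤ_11: compute digits iteratively via d_i = x_i mod 11, x_{i+1} = (x_i − d_i)/11. The first 4 digits are (1, 4, 9, 9).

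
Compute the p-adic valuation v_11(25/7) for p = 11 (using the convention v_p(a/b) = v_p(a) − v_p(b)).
v_11(25/7) = 0

Factor powers of 11 from the numerator and denominator of the reduced fraction: 25 = 11^0 · 25 and 7 = 11^0 · 7. Apply v_p(a/b) = v_p(a) − v_p(b): v_11(25/7) = 0 − 0 = 0.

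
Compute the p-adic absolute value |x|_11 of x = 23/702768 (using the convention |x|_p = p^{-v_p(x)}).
|23/702768|_11 = 14641

Step 1 — compute v_11(x) by factoring powers of 11 out of the numerator and denominator: v_11(23/702768) = -4. Step 2 — apply |x|_p = p^{-v_p(x)} = 11^{4} = 14641.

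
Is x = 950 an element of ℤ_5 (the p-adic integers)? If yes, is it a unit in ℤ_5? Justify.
x ∈ ℤ_5 but not a unit; v_5(x) = 2 > 0

ℤ_5 = {x ∈ ℚ_5 : v_5(x) ≥ 0} and ℤ_5^× = {x ∈ ℤ_5 : v_5(x) = 0}. Here v_5(950) = v_5(num) − v_5(den) = 2; compare against these criteria.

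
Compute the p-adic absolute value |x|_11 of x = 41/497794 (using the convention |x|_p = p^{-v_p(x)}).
|41/497794|_11 = 14641

Step 1 — compute v_11(x) by factoring powers of 11 out of the numerator and denominator: v_11(41/497794) = -4. Step 2 — apply |x|_p = p^{-v_p(x)} = 11^{4} = 14641.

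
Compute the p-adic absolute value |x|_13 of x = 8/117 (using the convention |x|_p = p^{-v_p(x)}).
|8/117|_13 = 13

Step 1 — compute v_13(x) by factoring powers of 13 out of the numerator and denominator: v_13(8/117) = -1. Step 2 — apply |x|_p = p^{-v_p(x)} = 13^{1} = 13.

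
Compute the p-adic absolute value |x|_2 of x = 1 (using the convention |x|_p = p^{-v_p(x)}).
|1|_2 = 1

Step 1 — compute v_2(x) by factoring powers of 2 out of the numerator and denominator: v_2(1) = 0. Step 2 — apply |x|_p = p^{-v_p(x)} = 2^{0} = 1.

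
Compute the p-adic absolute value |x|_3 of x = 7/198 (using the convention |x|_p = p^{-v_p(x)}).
|7/198|_3 = 9

Step 1 — compute v_3(x) by factoring powers of 3 out of the numerator and denominator: v_3(7/198) = -2. Step 2 — apply |x|_p = p^{-v_p(x)} = 3^{2} = 9.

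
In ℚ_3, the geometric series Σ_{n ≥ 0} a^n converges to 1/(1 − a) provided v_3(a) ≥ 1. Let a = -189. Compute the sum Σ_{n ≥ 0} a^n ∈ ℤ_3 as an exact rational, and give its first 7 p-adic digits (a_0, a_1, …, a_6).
Σ a^n = 1/(1 − a) = 1/190;  first 7 digits = (1, 0, 0, 2, 0, 2, 0)

v_3(a) = 3 ≥ 1, so the series converges in ℤ_3 to 1/(1 − a) = 1/(1 − (-189)) = 1/190. Expand this rational in ℤ_3: compute digits iteratively via d_i = x_i mod 3, x_{i+1} = (x_i − d_i)/3. The first 7 digits are (1, 0, 0, 2, 0, 2, 0).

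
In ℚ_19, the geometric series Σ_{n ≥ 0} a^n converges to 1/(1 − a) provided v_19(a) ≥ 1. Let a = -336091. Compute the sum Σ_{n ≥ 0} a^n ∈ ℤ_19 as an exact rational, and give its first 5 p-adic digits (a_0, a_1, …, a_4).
Σ a^n = 1/(1 − a) = 1/336092;  first 5 digits = (1, 0, 0, 8, 16)

v_19(a) = 3 ≥ 1, so the series converges in ℤ_19 to 1/(1 − a) = 1/(1 − (-336091)) = 1/336092. Expand this rational in ℤ_19: compute digits iteratively via d_i = x_i mod 19, x_{i+1} = (x_i − d_i)/19. The first 5 digits are (1, 0, 0, 8, 16).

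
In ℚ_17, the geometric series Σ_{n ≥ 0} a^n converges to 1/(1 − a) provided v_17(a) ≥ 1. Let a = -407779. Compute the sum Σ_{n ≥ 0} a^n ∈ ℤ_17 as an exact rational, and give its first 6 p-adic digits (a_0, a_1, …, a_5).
Σ a^n = 1/(1 − a) = 1/407780;  first 6 digits = (1, 0, 0, 2, 12, 16)

v_17(a) = 3 ≥ 1, so the series converges in ℤ_17 to 1/(1 − a) = 1/(1 − (-407779)) = 1/407780. Expand this rational in ℤ_17: compute digits iteratively via d_i = x_i mod 17, x_{i+1} = (x_i − d_i)/17. The first 6 digits are (1, 0, 0, 2, 12, 16).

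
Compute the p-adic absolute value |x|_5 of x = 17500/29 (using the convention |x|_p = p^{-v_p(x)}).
|17500/29|_5 = 1/625

Step 1 — compute v_5(x) by factoring powers of 5 out of the numerator and denominator: v_5(17500/29) = 4. Step 2 — apply |x|_p = p^{-v_p(x)} = 5^{-4} = 1/625.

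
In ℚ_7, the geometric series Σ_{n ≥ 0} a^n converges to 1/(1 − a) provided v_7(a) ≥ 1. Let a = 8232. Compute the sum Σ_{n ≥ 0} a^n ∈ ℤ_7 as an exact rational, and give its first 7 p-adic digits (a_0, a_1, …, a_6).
Σ a^n = 1/(1 − a) = -1/8231;  first 7 digits = (1, 0, 0, 3, 3, 0, 2)

v_7(a) = 3 ≥ 1, so the series converges in ℤ_7 to 1/(1 − a) = 1/(1 − 8232) = -1/8231. Expand this rational in ℤ_7: compute digits iteratively via d_i = x_i mod 7, x_{i+1} = (x_i − d_i)/7. The first 7 digits are (1, 0, 0, 3, 3, 0, 2).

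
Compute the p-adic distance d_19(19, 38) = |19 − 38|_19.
d_19(19, 38) = 1/19

Step 1 — x − y = 19 − 38 = -19. Step 2 — v_19(-19) = 1 (factor: -19 = −(19^1 · 1); the sign does not affect v_p). Step 3 — |x − y|_19 = 19^{-1} = 1/19.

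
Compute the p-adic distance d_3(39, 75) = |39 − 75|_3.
d_3(39, 75) = 1/9

Step 1 — x − y = 39 − 75 = -36. Step 2 — v_3(-36) = 2 (factor: -36 = −(3^2 · 4); the sign does not affect v_p). Step 3 — |x − y|_3 = 3^{-2} = 1/9.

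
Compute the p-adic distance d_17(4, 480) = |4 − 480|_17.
d_17(4, 480) = 1/17

Step 1 — x − y = 4 − 480 = -476. Step 2 — v_17(-476) = 1 (factor: -476 = −(17^1 · 28); the sign does not affect v_p). Step 3 — |x − y|_17 = 17^{-1} = 1/17.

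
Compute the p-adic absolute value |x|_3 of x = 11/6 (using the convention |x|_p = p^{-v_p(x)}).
|11/6|_3 = 3

Step 1 — compute v_3(x) by factoring powers of 3 out of the numerator and denominator: v_3(11/6) = -1. Step 2 — apply |x|_p = p^{-v_p(x)} = 3^{1} = 3.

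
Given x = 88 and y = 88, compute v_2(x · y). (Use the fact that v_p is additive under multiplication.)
v_2(7744) = 6

v_p(x) = 3 (factor: 88 = 2^3 · 11); v_p(y) = 3 (factor: 88 = 2^3 · 11). Additivity: v_p(xy) = v_p(x) + v_p(y) = 3 + 3 = 6. (Direct check: xy = 7744 = 2^6 · (121).)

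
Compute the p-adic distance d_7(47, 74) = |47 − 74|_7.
d_7(47, 74) = 1

Step 1 — x − y = 47 − 74 = -27. Step 2 — v_7(-27) = 0 (factor: -27 = −(7^0 · 27); the sign does not affect v_p). Step 3 — |x − y|_7 = 7^{0} = 1.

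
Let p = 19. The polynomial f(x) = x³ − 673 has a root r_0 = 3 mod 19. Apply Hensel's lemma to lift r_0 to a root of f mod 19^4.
r_3 = 59378 (mod 130321)

Hensel: r_{i+1} = r_i − f(r_i)/f′(r_i) mod 19^{i+2}, where f′(x) = 3x². Iterate:
  r_0 = 3 (mod 19)
  r_1 = 174 (mod 361)
  r_2 = 4506 (mod 6859)
  r_3 = 59378 (mod 130321)
Final: r = 59378 with f(r) ≡ 0 mod 19^4.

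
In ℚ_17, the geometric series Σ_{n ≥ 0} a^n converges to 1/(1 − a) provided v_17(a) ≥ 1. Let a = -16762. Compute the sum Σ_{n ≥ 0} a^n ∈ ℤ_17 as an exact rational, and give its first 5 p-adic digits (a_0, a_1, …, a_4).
Σ a^n = 1/(1 − a) = 1/16763;  first 5 digits = (1, 0, 10, 13, 14)

v_17(a) = 2 ≥ 1, so the series converges in ℤ_17 to 1/(1 − a) = 1/(1 − (-16762)) = 1/16763. Expand this rational in ℤ_17: compute digits iteratively via d_i = x_i mod 17, x_{i+1} = (x_i − d_i)/17. The first 5 digits are (1, 0, 10, 13, 14).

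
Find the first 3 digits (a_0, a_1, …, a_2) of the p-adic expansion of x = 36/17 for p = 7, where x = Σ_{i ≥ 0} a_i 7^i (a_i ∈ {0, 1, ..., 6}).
(a_0, …, a_2) = (5, 0, 2)

v_7(36/17) = 0 (numerator and denominator both coprime to 7), so x ∈ ℤ_7^×. Compute digits iteratively via a_i = x_i mod 7, x_{i+1} = (x_i − a_i)/7, with x_0 = x:
  x_0 = 36/17;  a_0 = 5;  x_1 = (x_0 − 5)/7 = -7/17
  x_1 = -7/17;  a_1 = 0;  x_2 = (x_1 − 0)/7 = -1/17
  x_2 = -1/17;  a_2 = 2;  x_3 = (x_2 − 2)/7 = -5/17
Digits: (5, 0, 2).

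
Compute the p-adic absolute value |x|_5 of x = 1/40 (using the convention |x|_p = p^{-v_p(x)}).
|1/40|_5 = 5

Step 1 — compute v_5(x) by factoring powers of 5 out of the numerator and denominator: v_5(1/40) = -1. Step 2 — apply |x|_p = p^{-v_p(x)} = 5^{1} = 5.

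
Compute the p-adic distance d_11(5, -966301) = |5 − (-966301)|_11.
d_11(5, -966301) = 1/161051

Step 1 — x − y = 5 − (-966301) = 966306. Step 2 — v_11(966306) = 5 (factor: 966306 = (11^5 · 6); the sign does not affect v_p). Step 3 — |x − y|_11 = 11^{-5} = 1/161051.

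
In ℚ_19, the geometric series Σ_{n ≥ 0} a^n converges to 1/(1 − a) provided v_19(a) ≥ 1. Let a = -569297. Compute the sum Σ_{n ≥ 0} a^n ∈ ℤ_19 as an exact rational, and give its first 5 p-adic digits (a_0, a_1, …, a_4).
Σ a^n = 1/(1 − a) = 1/569298;  first 5 digits = (1, 0, 0, 12, 14)

v_19(a) = 3 ≥ 1, so the series converges in ℤ_19 to 1/(1 − a) = 1/(1 − (-569297)) = 1/569298. Expand this rational in ℤ_19: compute digits iteratively via d_i = x_i mod 19, x_{i+1} = (x_i − d_i)/19. The first 5 digits are (1, 0, 0, 12, 14).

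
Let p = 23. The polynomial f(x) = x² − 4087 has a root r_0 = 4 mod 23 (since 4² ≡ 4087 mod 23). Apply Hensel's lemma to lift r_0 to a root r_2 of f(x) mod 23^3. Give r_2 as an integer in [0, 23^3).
r_2 = 4811 (mod 12167)

Hensel's recurrence: r_{i+1} = r_i − f(r_i)·(f′(r_i))^{-1} mod 23^{i+2}, with f′(x) = 2x. Iterate:
  r_0 = 4 (mod 23)
  r_1 = 50 (mod 529)
  r_2 = 4811 (mod 12167)
Final: r_2 = 4811, and one checks f(r_2) ≡ 0 mod 23^3.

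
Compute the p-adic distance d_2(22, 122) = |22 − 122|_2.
d_2(22, 122) = 1/4

Step 1 — x − y = 22 − 122 = -100. Step 2 — v_2(-100) = 2 (factor: -100 = −(2^2 · 25); the sign does not affect v_p). Step 3 — |x − y|_2 = 2^{-2} = 1/4.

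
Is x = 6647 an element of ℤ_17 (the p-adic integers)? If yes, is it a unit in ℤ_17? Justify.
x ∈ ℤ_17 but not a unit; v_17(x) = 2 > 0

ℤ_17 = {x ∈ ℚ_17 : v_17(x) ≥ 0} and ℤ_17^× = {x ∈ ℤ_17 : v_17(x) = 0}. Here v_17(6647) = v_17(num) − v_17(den) = 2; compare against these criteria.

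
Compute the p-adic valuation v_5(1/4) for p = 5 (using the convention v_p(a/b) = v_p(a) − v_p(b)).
v_5(1/4) = 0

Factor powers of 5 from the numerator and denominator of the reduced fraction: 1 = 5^0 · 1 and 4 = 5^0 · 4. Apply v_p(a/b) = v_p(a) − v_p(b): v_5(1/4) = 0 − 0 = 0.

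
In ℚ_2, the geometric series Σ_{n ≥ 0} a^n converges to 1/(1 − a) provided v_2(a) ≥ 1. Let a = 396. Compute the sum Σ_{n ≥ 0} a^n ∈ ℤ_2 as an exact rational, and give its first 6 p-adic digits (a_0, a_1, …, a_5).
Σ a^n = 1/(1 − a) = -1/395;  first 6 digits = (1, 0, 1, 1, 1, 0)

v_2(a) = 2 ≥ 1, so the series converges in ℤ_2 to 1/(1 − a) = 1/(1 − 396) = -1/395. Expand this rational in ℤ_2: compute digits iteratively via d_i = x_i mod 2, x_{i+1} = (x_i − d_i)/2. The first 6 digits are (1, 0, 1, 1, 1, 0).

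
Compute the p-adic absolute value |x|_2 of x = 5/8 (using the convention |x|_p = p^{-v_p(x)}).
|5/8|_2 = 8

Step 1 — compute v_2(x) by factoring powers of 2 out of the numerator and denominator: v_2(5/8) = -3. Step 2 — apply |x|_p = p^{-v_p(x)} = 2^{3} = 8.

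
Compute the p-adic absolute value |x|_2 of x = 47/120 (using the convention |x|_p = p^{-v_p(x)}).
|47/120|_2 = 8

Step 1 — compute v_2(x) by factoring powers of 2 out of the numerator and denominator: v_2(47/120) = -3. Step 2 — apply |x|_p = p^{-v_p(x)} = 2^{3} = 8.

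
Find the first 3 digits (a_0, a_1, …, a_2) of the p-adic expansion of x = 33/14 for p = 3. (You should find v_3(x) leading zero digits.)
(a_0, …, a_2) = (0, 1, 1)

v_3(33/14) = 1, so a_0 = ... = a_0 = 0. Factor out: x = 3^1 · u with u = 11/14 a unit in ℤ_3. Expand u iteratively via a_{v+i} = u_i mod 3, u_{i+1} = (u_i − a_{v+i})/3:
  u_0 = 11/14;  a_1 = 1;  u_1 = (u_0 − 1)/3 = -1/14
  u_1 = -1/14;  a_2 = 1;  u_2 = (u_1 − 1)/3 = -5/14
Digits: (0, 1, 1).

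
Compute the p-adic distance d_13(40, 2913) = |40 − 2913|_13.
d_13(40, 2913) = 1/169

Step 1 — x − y = 40 − 2913 = -2873. Step 2 — v_13(-2873) = 2 (factor: -2873 = −(13^2 · 17); the sign does not affect v_p). Step 3 — |x − y|_13 = 13^{-2} = 1/169.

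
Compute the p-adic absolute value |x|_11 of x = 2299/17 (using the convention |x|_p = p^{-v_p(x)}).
|2299/17|_11 = 1/121

Step 1 — compute v_11(x) by factoring powers of 11 out of the numerator and denominator: v_11(2299/17) = 2. Step 2 — apply |x|_p = p^{-v_p(x)} = 11^{-2} = 1/121.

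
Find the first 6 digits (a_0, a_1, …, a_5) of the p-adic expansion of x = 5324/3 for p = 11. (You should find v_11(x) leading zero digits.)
(a_0, …, a_5) = (0, 0, 0, 5, 7, 3)

v_11(5324/3) = 3, so a_0 = ... = a_2 = 0. Factor out: x = 11^3 · u with u = 4/3 a unit in ℤ_11. Expand u iteratively via a_{v+i} = u_i mod 11, u_{i+1} = (u_i − a_{v+i})/11:
  u_0 = 4/3;  a_3 = 5;  u_1 = (u_0 − 5)/11 = -1/3
  u_1 = -1/3;  a_4 = 7;  u_2 = (u_1 − 7)/11 = -2/3
  u_2 = -2/3;  a_5 = 3;  u_3 = (u_2 − 3)/11 = -1/3
Digits: (0, 0, 0, 5, 7, 3).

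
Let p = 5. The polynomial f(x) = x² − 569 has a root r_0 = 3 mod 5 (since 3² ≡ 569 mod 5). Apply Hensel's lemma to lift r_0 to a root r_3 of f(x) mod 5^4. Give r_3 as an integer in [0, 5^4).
r_3 = 413 (mod 625)

Hensel's recurrence: r_{i+1} = r_i − f(r_i)·(f′(r_i))^{-1} mod 5^{i+2}, with f′(x) = 2x. Iterate:
  r_0 = 3 (mod 5)
  r_1 = 13 (mod 25)
  r_2 = 38 (mod 125)
  r_3 = 413 (mod 625)
Final: r_3 = 413, and one checks f(r_3) ≡ 0 mod 5^4.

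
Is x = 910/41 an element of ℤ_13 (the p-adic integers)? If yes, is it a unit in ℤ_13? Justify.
x ∈ ℤ_13 but not a unit; v_13(x) = 1 > 0

ℤ_13 = {x ∈ ℚ_13 : v_13(x) ≥ 0} and ℤ_13^× = {x ∈ ℤ_13 : v_13(x) = 0}. Here v_13(910/41) = v_13(num) − v_13(den) = 1; compare against these criteria.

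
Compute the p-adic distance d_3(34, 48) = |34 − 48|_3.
d_3(34, 48) = 1

Step 1 — x − y = 34 − 48 = -14. Step 2 — v_3(-14) = 0 (factor: -14 = −(3^0 · 14); the sign does not affect v_p). Step 3 — |x − y|_3 = 3^{0} = 1.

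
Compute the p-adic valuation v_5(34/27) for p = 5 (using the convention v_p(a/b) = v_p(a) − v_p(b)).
v_5(34/27) = 0

Factor powers of 5 from the numerator and denominator of the reduced fraction: 34 = 5^0 · 34 and 27 = 5^0 · 27. Apply v_p(a/b) = v_p(a) − v_p(b): v_5(34/27) = 0 − 0 = 0.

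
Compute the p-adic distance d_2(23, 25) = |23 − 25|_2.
d_2(23, 25) = 1/2

Step 1 — x − y = 23 − 25 = -2. Step 2 — v_2(-2) = 1 (factor: -2 = −(2^1 · 1); the sign does not affect v_p). Step 3 — |x − y|_2 = 2^{-1} = 1/2.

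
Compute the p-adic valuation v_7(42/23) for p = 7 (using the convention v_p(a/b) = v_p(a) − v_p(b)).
v_7(42/23) = 1

Factor powers of 7 from the numerator and denominator of the reduced fraction: 42 = 7^1 · 6 and 23 = 7^0 · 23. Apply v_p(a/b) = v_p(a) − v_p(b): v_7(42/23) = 1 − 0 = 1.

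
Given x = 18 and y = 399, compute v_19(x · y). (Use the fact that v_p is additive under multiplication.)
v_19(7182) = 1

v_p(x) = 0 (factor: 18 = 19^0 · 18); v_p(y) = 1 (factor: 399 = 19^1 · 21). Additivity: v_p(xy) = v_p(x) + v_p(y) = 0 + 1 = 1. (Direct check: xy = 7182 = 19^1 · (378).)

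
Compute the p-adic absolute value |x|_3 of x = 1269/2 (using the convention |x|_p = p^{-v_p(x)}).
|1269/2|_3 = 1/27

Step 1 — compute v_3(x) by factoring powers of 3 out of the numerator and denominator: v_3(1269/2) = 3. Step 2 — apply |x|_p = p^{-v_p(x)} = 3^{-3} = 1/27.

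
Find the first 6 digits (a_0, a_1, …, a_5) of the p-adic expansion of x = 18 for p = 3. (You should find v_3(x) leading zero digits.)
(a_0, …, a_5) = (0, 0, 2, 0, 0, 0)

v_3(18) = 2, so a_0 = ... = a_1 = 0. Factor out: x = 3^2 · u with u = 2 a unit in ℤ_3. Expand u iteratively via a_{v+i} = u_i mod 3, u_{i+1} = (u_i − a_{v+i})/3:
  u_0 = 2;  a_2 = 2;  u_1 = (u_0 − 2)/3 = 0
  u_1 = 0;  a_3 = 0;  u_2 = (u_1 − 0)/3 = 0
  u_2 = 0;  a_4 = 0;  u_3 = (u_2 − 0)/3 = 0
  u_3 = 0;  a_5 = 0;  u_4 = (u_3 − 0)/3 = 0
Digits: (0, 0, 2, 0, 0, 0).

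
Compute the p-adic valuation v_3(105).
v_3(105) = 1

v_3(n) is the largest exponent k such that 3^k divides n. Factor out: 105 = 3^1 · 35. (Sign doesn't affect v_p.) So v_3(105) = 1.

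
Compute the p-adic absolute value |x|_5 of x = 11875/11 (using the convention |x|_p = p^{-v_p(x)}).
|11875/11|_5 = 1/625

Step 1 — compute v_5(x) by factoring powers of 5 out of the numerator and denominator: v_5(11875/11) = 4. Step 2 — apply |x|_p = p^{-v_p(x)} = 5^{-4} = 1/625.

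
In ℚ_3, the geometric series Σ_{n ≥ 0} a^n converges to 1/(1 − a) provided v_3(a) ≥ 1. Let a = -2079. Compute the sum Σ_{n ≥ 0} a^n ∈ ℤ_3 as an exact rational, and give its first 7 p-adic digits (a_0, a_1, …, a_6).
Σ a^n = 1/(1 − a) = 1/2080;  first 7 digits = (1, 0, 0, 1, 1, 0, 1)

v_3(a) = 3 ≥ 1, so the series converges in ℤ_3 to 1/(1 − a) = 1/(1 − (-2079)) = 1/2080. Expand this rational in ℤ_3: compute digits iteratively via d_i = x_i mod 3, x_{i+1} = (x_i − d_i)/3. The first 7 digits are (1, 0, 0, 1, 1, 0, 1).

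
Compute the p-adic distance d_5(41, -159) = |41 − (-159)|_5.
d_5(41, -159) = 1/25

Step 1 — x − y = 41 − (-159) = 200. Step 2 — v_5(200) = 2 (factor: 200 = (5^2 · 8); the sign does not affect v_p). Step 3 — |x − y|_5 = 5^{-2} = 1/25.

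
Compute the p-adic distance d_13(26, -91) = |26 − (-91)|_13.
d_13(26, -91) = 1/13

Step 1 — x − y = 26 − (-91) = 117. Step 2 — v_13(117) = 1 (factor: 117 = (13^1 · 9); the sign does not affect v_p). Step 3 — |x − y|_13 = 13^{-1} = 1/13.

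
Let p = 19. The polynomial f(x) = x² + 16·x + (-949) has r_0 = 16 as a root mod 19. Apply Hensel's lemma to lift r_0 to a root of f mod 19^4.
r_3 = 104858 (mod 130321)

Hensel: r_{i+1} = r_i − f(r_i)·(f′(r_i))^{-1} mod 19^{i+2}, f′(x) = 2x + 16. Iterate:
  r_0 = 16 (mod 19)
  r_1 = 168 (mod 361)
  r_2 = 1973 (mod 6859)
  r_3 = 104858 (mod 130321)
Final: r = 104858 satisfies f(r) ≡ 0 mod 19^4.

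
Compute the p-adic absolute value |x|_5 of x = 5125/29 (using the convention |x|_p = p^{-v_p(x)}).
|5125/29|_5 = 1/125

Step 1 — compute v_5(x) by factoring powers of 5 out of the numerator and denominator: v_5(5125/29) = 3. Step 2 — apply |x|_p = p^{-v_p(x)} = 5^{-3} = 1/125.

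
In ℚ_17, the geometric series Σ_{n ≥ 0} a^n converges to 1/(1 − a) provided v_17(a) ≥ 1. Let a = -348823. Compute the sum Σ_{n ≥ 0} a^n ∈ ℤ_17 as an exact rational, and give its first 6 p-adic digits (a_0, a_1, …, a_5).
Σ a^n = 1/(1 − a) = 1/348824;  first 6 digits = (1, 0, 0, 14, 12, 16)

v_17(a) = 3 ≥ 1, so the series converges in ℤ_17 to 1/(1 − a) = 1/(1 − (-348823)) = 1/348824. Expand this rational in ℤ_17: compute digits iteratively via d_i = x_i mod 17, x_{i+1} = (x_i − d_i)/17. The first 6 digits are (1, 0, 0, 14, 12, 16).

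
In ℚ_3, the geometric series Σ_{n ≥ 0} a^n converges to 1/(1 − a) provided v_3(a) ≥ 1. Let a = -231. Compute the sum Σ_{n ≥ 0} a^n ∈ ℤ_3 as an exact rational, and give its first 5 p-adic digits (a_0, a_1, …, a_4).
Σ a^n = 1/(1 − a) = 1/232;  first 5 digits = (1, 1, 2, 0, 0)

v_3(a) = 1 ≥ 1, so the series converges in ℤ_3 to 1/(1 − a) = 1/(1 − (-231)) = 1/232. Expand this rational in ℤ_3: compute digits iteratively via d_i = x_i mod 3, x_{i+1} = (x_i − d_i)/3. The first 5 digits are (1, 1, 2, 0, 0).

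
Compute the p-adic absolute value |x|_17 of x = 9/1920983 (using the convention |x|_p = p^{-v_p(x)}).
|9/1920983|_17 = 83521

Step 1 — compute v_17(x) by factoring powers of 17 out of the numerator and denominator: v_17(9/1920983) = -4. Step 2 — apply |x|_p = p^{-v_p(x)} = 17^{4} = 83521.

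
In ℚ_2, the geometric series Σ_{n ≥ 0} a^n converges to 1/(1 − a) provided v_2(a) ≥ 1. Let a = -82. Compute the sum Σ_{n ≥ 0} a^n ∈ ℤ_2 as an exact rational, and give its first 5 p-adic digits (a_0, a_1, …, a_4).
Σ a^n = 1/(1 − a) = 1/83;  first 5 digits = (1, 1, 0, 1, 1)

v_2(a) = 1 ≥ 1, so the series converges in ℤ_2 to 1/(1 − a) = 1/(1 − (-82)) = 1/83. Expand this rational in ℤ_2: compute digits iteratively via d_i = x_i mod 2, x_{i+1} = (x_i − d_i)/2. The first 5 digits are (1, 1, 0, 1, 1).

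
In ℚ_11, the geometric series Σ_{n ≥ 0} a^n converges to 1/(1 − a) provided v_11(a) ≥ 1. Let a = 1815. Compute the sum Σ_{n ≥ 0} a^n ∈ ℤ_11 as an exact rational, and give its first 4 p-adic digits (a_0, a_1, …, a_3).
Σ a^n = 1/(1 − a) = -1/1814;  first 4 digits = (1, 0, 4, 1)

v_11(a) = 2 ≥ 1, so the series converges in ℤ_11 to 1/(1 − a) = 1/(1 − 1815) = -1/1814. Expand this rational in ℤ_11: compute digits iteratively via d_i = x_i mod 11, x_{i+1} = (x_i − d_i)/11. The first 4 digits are (1, 0, 4, 1).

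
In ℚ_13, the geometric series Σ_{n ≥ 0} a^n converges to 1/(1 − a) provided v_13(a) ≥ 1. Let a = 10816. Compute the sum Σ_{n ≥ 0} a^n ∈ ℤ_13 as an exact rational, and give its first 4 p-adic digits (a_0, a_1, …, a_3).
Σ a^n = 1/(1 − a) = -1/10815;  first 4 digits = (1, 0, 12, 4)

v_13(a) = 2 ≥ 1, so the series converges in ℤ_13 to 1/(1 − a) = 1/(1 − 10816) = -1/10815. Expand this rational in ℤ_13: compute digits iteratively via d_i = x_i mod 13, x_{i+1} = (x_i − d_i)/13. The first 4 digits are (1, 0, 12, 4).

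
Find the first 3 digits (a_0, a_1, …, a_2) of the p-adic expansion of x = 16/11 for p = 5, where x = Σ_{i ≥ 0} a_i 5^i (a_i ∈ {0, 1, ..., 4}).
(a_0, …, a_2) = (1, 1, 3)

v_5(16/11) = 0 (numerator and denominator both coprime to 5), so x ∈ ℤ_5^×. Compute digits iteratively via a_i = x_i mod 5, x_{i+1} = (x_i − a_i)/5, with x_0 = x:
  x_0 = 16/11;  a_0 = 1;  x_1 = (x_0 − 1)/5 = 1/11
  x_1 = 1/11;  a_1 = 1;  x_2 = (x_1 − 1)/5 = -2/11
  x_2 = -2/11;  a_2 = 3;  x_3 = (x_2 − 3)/5 = -7/11
Digits: (1, 1, 3).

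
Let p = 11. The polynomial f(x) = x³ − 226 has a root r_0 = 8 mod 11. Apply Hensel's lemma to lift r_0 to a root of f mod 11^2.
r_1 = 96 (mod 121)

Hensel: r_{i+1} = r_i − f(r_i)/f′(r_i) mod 11^{i+2}, where f′(x) = 3x². Iterate:
  r_0 = 8 (mod 11)
  r_1 = 96 (mod 121)
Final: r = 96 with f(r) ≡ 0 mod 11^2.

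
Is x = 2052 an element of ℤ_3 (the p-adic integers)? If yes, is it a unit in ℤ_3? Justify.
x ∈ ℤ_3 but not a unit; v_3(x) = 3 > 0

ℤ_3 = {x ∈ ℚ_3 : v_3(x) ≥ 0} and ℤ_3^× = {x ∈ ℤ_3 : v_3(x) = 0}. Here v_3(2052) = v_3(num) − v_3(den) = 3; compare against these criteria.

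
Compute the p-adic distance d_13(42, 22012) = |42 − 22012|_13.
d_13(42, 22012) = 1/2197

Step 1 — x − y = 42 − 22012 = -21970. Step 2 — v_13(-21970) = 3 (factor: -21970 = −(13^3 · 10); the sign does not affect v_p). Step 3 — |x − y|_13 = 13^{-3} = 1/2197.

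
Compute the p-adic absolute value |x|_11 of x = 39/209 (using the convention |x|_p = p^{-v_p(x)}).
|39/209|_11 = 11

Step 1 — compute v_11(x) by factoring powers of 11 out of the numerator and denominator: v_11(39/209) = -1. Step 2 — apply |x|_p = p^{-v_p(x)} = 11^{1} = 11.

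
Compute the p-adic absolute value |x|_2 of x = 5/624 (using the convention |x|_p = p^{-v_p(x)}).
|5/624|_2 = 16

Step 1 — compute v_2(x) by factoring powers of 2 out of the numerator and denominator: v_2(5/624) = -4. Step 2 — apply |x|_p = p^{-v_p(x)} = 2^{4} = 16.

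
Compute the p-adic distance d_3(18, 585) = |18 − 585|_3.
d_3(18, 585) = 1/81

Step 1 — x − y = 18 − 585 = -567. Step 2 — v_3(-567) = 4 (factor: -567 = −(3^4 · 7); the sign does not affect v_p). Step 3 — |x − y|_3 = 3^{-4} = 1/81.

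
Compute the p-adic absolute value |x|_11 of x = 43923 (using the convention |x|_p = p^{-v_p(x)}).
|43923|_11 = 1/14641

Step 1 — compute v_11(x) by factoring powers of 11 out of the numerator and denominator: v_11(43923) = 4. Step 2 — apply |x|_p = p^{-v_p(x)} = 11^{-4} = 1/14641.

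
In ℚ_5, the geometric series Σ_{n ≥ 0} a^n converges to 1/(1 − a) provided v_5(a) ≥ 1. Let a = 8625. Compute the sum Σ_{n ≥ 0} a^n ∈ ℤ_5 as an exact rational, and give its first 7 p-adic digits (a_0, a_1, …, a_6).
Σ a^n = 1/(1 − a) = -1/8624;  first 7 digits = (1, 0, 0, 4, 3, 2, 1)

v_5(a) = 3 ≥ 1, so the series converges in ℤ_5 to 1/(1 − a) = 1/(1 − 8625) = -1/8624. Expand this rational in ℤ_5: compute digits iteratively via d_i = x_i mod 5, x_{i+1} = (x_i − d_i)/5. The first 7 digits are (1, 0, 0, 4, 3, 2, 1).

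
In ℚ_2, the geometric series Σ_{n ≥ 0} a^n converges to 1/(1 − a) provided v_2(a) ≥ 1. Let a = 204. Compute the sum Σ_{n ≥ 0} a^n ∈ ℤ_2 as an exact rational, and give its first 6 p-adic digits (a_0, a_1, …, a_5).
Σ a^n = 1/(1 − a) = -1/203;  first 6 digits = (1, 0, 1, 1, 1, 0)

v_2(a) = 2 ≥ 1, so the series converges in ℤ_2 to 1/(1 − a) = 1/(1 − 204) = -1/203. Expand this rational in ℤ_2: compute digits iteratively via d_i = x_i mod 2, x_{i+1} = (x_i − d_i)/2. The first 6 digits are (1, 0, 1, 1, 1, 0).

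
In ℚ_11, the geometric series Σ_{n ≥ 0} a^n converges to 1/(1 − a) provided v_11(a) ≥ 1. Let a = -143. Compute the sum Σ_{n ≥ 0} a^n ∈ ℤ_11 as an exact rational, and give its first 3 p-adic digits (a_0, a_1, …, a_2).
Σ a^n = 1/(1 − a) = 1/144;  first 3 digits = (1, 9, 2)

v_11(a) = 1 ≥ 1, so the series converges in ℤ_11 to 1/(1 − a) = 1/(1 − (-143)) = 1/144. Expand this rational in ℤ_11: compute digits iteratively via d_i = x_i mod 11, x_{i+1} = (x_i − d_i)/11. The first 3 digits are (1, 9, 2).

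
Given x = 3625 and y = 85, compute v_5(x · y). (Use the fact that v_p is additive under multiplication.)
v_5(308125) = 4

v_p(x) = 3 (factor: 3625 = 5^3 · 29); v_p(y) = 1 (factor: 85 = 5^1 · 17). Additivity: v_p(xy) = v_p(x) + v_p(y) = 3 + 1 = 4. (Direct check: xy = 308125 = 5^4 · (493).)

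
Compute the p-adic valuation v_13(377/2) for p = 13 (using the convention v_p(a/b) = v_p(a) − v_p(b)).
v_13(377/2) = 1

Factor powers of 13 from the numerator and denominator of the reduced fraction: 377 = 13^1 · 29 and 2 = 13^0 · 2. Apply v_p(a/b) = v_p(a) − v_p(b): v_13(377/2) = 1 − 0 = 1.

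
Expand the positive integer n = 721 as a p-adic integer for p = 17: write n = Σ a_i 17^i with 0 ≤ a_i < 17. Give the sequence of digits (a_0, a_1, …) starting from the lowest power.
(a_0, a_1, …) = (7, 8, 2)

Repeated division by 17 gives the digits low-to-high: 721 = 7 + 8·17^1 + 2·17^2. Digit sequence: (7, 8, 2).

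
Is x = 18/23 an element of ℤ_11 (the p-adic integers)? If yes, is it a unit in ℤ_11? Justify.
x ∈ ℤ_11^× (unit); v_11(x) = 0

ℤ_11 = {x ∈ ℚ_11 : v_11(x) ≥ 0} and ℤ_11^× = {x ∈ ℤ_11 : v_11(x) = 0}. Here v_11(18/23) = v_11(num) − v_11(den) = 0; compare against these criteria.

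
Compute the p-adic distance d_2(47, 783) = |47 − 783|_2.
d_2(47, 783) = 1/32

Step 1 — x − y = 47 − 783 = -736. Step 2 — v_2(-736) = 5 (factor: -736 = −(2^5 · 23); the sign does not affect v_p). Step 3 — |x − y|_2 = 2^{-5} = 1/32.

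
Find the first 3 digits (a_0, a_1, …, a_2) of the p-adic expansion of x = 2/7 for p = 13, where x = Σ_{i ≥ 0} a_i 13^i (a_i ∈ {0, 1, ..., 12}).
(a_0, …, a_2) = (4, 9, 3)

v_13(2/7) = 0 (numerator and denominator both coprime to 13), so x ∈ ℤ_13^×. Compute digits iteratively via a_i = x_i mod 13, x_{i+1} = (x_i − a_i)/13, with x_0 = x:
  x_0 = 2/7;  a_0 = 4;  x_1 = (x_0 − 4)/13 = -2/7
  x_1 = -2/7;  a_1 = 9;  x_2 = (x_1 − 9)/13 = -5/7
  x_2 = -5/7;  a_2 = 3;  x_3 = (x_2 − 3)/13 = -2/7
Digits: (4, 9, 3).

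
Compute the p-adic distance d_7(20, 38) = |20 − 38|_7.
d_7(20, 38) = 1

Step 1 — x − y = 20 − 38 = -18. Step 2 — v_7(-18) = 0 (factor: -18 = −(7^0 · 18); the sign does not affect v_p). Step 3 — |x − y|_7 = 7^{0} = 1.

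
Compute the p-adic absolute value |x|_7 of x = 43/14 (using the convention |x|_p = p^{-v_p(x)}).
|43/14|_7 = 7

Step 1 — compute v_7(x) by factoring powers of 7 out of the numerator and denominator: v_7(43/14) = -1. Step 2 — apply |x|_p = p^{-v_p(x)} = 7^{1} = 7.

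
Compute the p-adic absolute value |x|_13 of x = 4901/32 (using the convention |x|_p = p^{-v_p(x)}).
|4901/32|_13 = 1/169

Step 1 — compute v_13(x) by factoring powers of 13 out of the numerator and denominator: v_13(4901/32) = 2. Step 2 — apply |x|_p = p^{-v_p(x)} = 13^{-2} = 1/169.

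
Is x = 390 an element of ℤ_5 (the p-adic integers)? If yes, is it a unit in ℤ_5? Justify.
x ∈ ℤ_5 but not a unit; v_5(x) = 1 > 0

ℤ_5 = {x ∈ ℚ_5 : v_5(x) ≥ 0} and ℤ_5^× = {x ∈ ℤ_5 : v_5(x) = 0}. Here v_5(390) = v_5(num) − v_5(den) = 1; compare against these criteria.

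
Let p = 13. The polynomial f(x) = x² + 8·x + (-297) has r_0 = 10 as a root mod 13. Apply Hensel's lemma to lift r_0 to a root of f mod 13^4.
r_3 = 1167 (mod 28561)

Hensel: r_{i+1} = r_i − f(r_i)·(f′(r_i))^{-1} mod 13^{i+2}, f′(x) = 2x + 8. Iterate:
  r_0 = 10 (mod 13)
  r_1 = 153 (mod 169)
  r_2 = 1167 (mod 2197)
  r_3 = 1167 (mod 28561)
Final: r = 1167 satisfies f(r) ≡ 0 mod 13^4.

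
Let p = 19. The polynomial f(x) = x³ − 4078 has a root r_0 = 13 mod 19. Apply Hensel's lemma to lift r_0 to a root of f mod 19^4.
r_3 = 113595 (mod 130321)

Hensel: r_{i+1} = r_i − f(r_i)/f′(r_i) mod 19^{i+2}, where f′(x) = 3x². Iterate:
  r_0 = 13 (mod 19)
  r_1 = 241 (mod 361)
  r_2 = 3851 (mod 6859)
  r_3 = 113595 (mod 130321)
Final: r = 113595 with f(r) ≡ 0 mod 19^4.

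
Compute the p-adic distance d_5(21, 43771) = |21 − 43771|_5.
d_5(21, 43771) = 1/3125

Step 1 — x − y = 21 − 43771 = -43750. Step 2 — v_5(-43750) = 5 (factor: -43750 = −(5^5 · 14); the sign does not affect v_p). Step 3 — |x − y|_5 = 5^{-5} = 1/3125.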